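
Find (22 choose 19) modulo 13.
6

Using Lucas' theorem:
Write n=22 and k=19 in base 13:
n in base 13: [1, 9]
k in base 13: [1, 6]
C(22,19) mod 13 = ∏ C(n_i, k_i) mod 13
Digit binomials (mod 13): C(1,1) = 1; C(9,6) = 84 ≡ 6
Product: 1 × 6 = 6 ≡ 6 (mod 13)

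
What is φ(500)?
200

500 = 2^2 × 5^3
φ(n) = n × ∏(1 - 1/p) for each prime p dividing n
φ(500) = 500 × (1 - 1/2) × (1 - 1/5) = 200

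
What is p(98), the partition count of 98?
150198136

p(n) counts ways to write n as a sum of positive integers (order ignored).
Euler's pentagonal recurrence: p(k) = p(k-1) + p(k-2) - p(k-5) - p(k-7) + p(k-12) + p(k-15) - ... (offsets j(3j∓1)/2, signs ++--, p(0)=1, p(<0)=0).
DP table for k = 0..97: p(0)=1, p(1)=1, p(2)=2, p(3)=3, p(4)=5, p(5)=7, p(6)=11, p(7)=15, p(8)=22, p(9)=30, p(10)=42, p(11)=56, p(12)=77, p(13)=101, p(14)=135, p(15)=176, p(16)=231, p(17)=297, p(18)=385, p(19)=490, p(20)=627, p(21)=792, p(22)=1002, p(23)=1255, p(24)=1575, p(25)=1958, p(26)=2436, p(27)=3010, p(28)=3718, p(29)=4565, p(30)=5604, p(31)=6842, p(32)=8349, p(33)=10143, p(34)=12310, p(35)=14883, p(36)=17977, p(37)=21637, p(38)=26015, p(39)=31185, p(40)=37338, p(41)=44583, p(42)=53174, p(43)=63261, p(44)=75175, p(45)=89134, p(46)=105558, p(47)=124754, p(48)=147273, p(49)=173525, p(50)=204226, p(51)=239943, p(52)=281589, p(53)=329931, p(54)=386155, p(55)=451276, p(56)=526823, p(57)=614154, p(58)=715220, p(59)=831820, p(60)=966467, p(61)=1121505, p(62)=1300156, p(63)=1505499, p(64)=1741630, p(65)=2012558, p(66)=2323520, p(67)=2679689, p(68)=3087735, p(69)=3554345, p(70)=4087968, p(71)=4697205, p(72)=5392783, p(73)=6185689, p(74)=7089500, p(75)=8118264, p(76)=9289091, p(77)=10619863, p(78)=12132164, p(79)=13848650, p(80)=15796476, p(81)=18004327, p(82)=20506255, p(83)=23338469, p(84)=26543660, p(85)=30167357, p(86)=34262962, p(87)=38887673, p(88)=44108109, p(89)=49995925, p(90)=56634173, p(91)=64112359, p(92)=72533807, p(93)=82010177, p(94)=92669720, p(95)=104651419, p(96)=118114304, p(97)=133230930.
Final step: p(98) = p(97) + p(96) - p(93) - p(91) + p(86) + p(83) - p(76) - p(72) + p(63) + p(58) - p(47) - p(41) + p(28) + p(21) - p(6)
= 133230930 + 118114304 - 82010177 - 64112359 + 34262962 + 23338469 - 9289091 - 5392783 + 1505499 + 715220 - 124754 - 44583 + 3718 + 792 - 11
= 150198136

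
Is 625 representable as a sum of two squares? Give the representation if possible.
0² + 25² (a=0, b=25)

Factorization: 625 = 5^4
By Fermat: n is sum of two squares iff every prime p ≡ 3 (mod 4) appears to even power.
All primes ≡ 3 (mod 4) appear to even power.
Search a = 0, 1, 2, … for 625 - a² a perfect square: first hit at a = 0: 625 - 0 = 625 = 25².
625 = 0² + 25² = 0 + 625 ✓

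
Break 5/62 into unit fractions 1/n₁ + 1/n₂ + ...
1/13 + 1/269 + 1/216814

Greedy algorithm:
5/62: ceiling(62/5) = 13, use 1/13
3/806: ceiling(806/3) = 269, use 1/269
1/216814: ceiling(216814/1) = 216814, use 1/216814
Result: 5/62 = 1/13 + 1/269 + 1/216814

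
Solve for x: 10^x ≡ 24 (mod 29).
4

Baby-step giant-step with step n = ⌈√29⌉ = 6.
Baby steps 10^j mod 29 (j:value) for j=0..5: 0:1, 1:10, 2:13, 3:14, 4:24, 5:8.
h = 24 is already in the table at j=4, so x = 4.
Check: 10^4 ≡ 24 (mod 29).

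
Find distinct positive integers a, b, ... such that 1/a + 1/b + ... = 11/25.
1/3 + 1/10 + 1/150

Greedy algorithm:
11/25: ceiling(25/11) = 3, use 1/3
8/75: ceiling(75/8) = 10, use 1/10
1/150: ceiling(150/1) = 150, use 1/150
Result: 11/25 = 1/3 + 1/10 + 1/150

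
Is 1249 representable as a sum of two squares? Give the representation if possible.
15² + 32² (a=15, b=32)

Factorization: 1249 = 1249
By Fermat: n is sum of two squares iff every prime p ≡ 3 (mod 4) appears to even power.
All primes ≡ 3 (mod 4) appear to even power.
Search a = 0, 1, 2, … for 1249 - a² a perfect square: first hit at a = 15: 1249 - 225 = 1024 = 32².
1249 = 15² + 32² = 225 + 1024 ✓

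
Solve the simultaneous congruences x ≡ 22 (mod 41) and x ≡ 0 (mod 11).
22

Using Chinese Remainder Theorem:
M = 41 × 11 = 451
M1 = 11, M2 = 41
y1 = 11^(-1) mod 41 = 15
y2 = 41^(-1) mod 11 = 7
x = (22×11×15 + 0×41×7) mod 451 = 22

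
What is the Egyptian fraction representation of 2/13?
1/7 + 1/91

Greedy algorithm:
2/13: ceiling(13/2) = 7, use 1/7
1/91: ceiling(91/1) = 91, use 1/91
Result: 2/13 = 1/7 + 1/91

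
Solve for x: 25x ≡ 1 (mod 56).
9

gcd(25, 56) = 1, so the inverse exists.
Extended Euclidean algorithm on (56, 25):
56 = 2 × 25 + 6  ⟹  6 = (1)·56 + (-2)·25
25 = 4 × 6 + 1  ⟹  1 = (-4)·56 + (9)·25
So (9)·25 ≡ 1 (mod 56), i.e. 25^(-1) ≡ 9 (mod 56).
Check: 25 × 9 = 225 ≡ 1 (mod 56)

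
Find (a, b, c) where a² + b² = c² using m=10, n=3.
(91, 60, 109)

Euclid's formula: a = m² - n², b = 2mn, c = m² + n²
m = 10, n = 3
a = 10² - 3² = 100 - 9 = 91
b = 2 × 10 × 3 = 60
c = 10² + 3² = 100 + 9 = 109
Verification: 91² + 60² = 8281 + 3600 = 11881 = 109² ✓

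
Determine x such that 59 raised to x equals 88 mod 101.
4

Baby-step giant-step with step n = ⌈√101⌉ = 11.
Baby steps 59^j mod 101 (j:value) for j=0..10: 0:1, 1:59, 2:47, 3:46, 4:88, 5:41, 6:96, 7:8, 8:68, 9:73, 10:65.
h = 88 is already in the table at j=4, so x = 4.
Check: 59^4 ≡ 88 (mod 101).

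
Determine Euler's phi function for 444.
144

444 = 2^2 × 3 × 37
φ(n) = n × ∏(1 - 1/p) for each prime p dividing n
φ(444) = 444 × (1 - 1/2) × (1 - 1/3) × (1 - 1/37) = 144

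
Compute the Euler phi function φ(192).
64

192 = 2^6 × 3
φ(n) = n × ∏(1 - 1/p) for each prime p dividing n
φ(192) = 192 × (1 - 1/2) × (1 - 1/3) = 64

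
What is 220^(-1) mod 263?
159

gcd(220, 263) = 1, so the inverse exists.
Extended Euclidean algorithm on (263, 220):
263 = 1 × 220 + 43  ⟹  43 = (1)·263 + (-1)·220
220 = 5 × 43 + 5  ⟹  5 = (-5)·263 + (6)·220
43 = 8 × 5 + 3  ⟹  3 = (41)·263 + (-49)·220
5 = 1 × 3 + 2  ⟹  2 = (-46)·263 + (55)·220
3 = 1 × 2 + 1  ⟹  1 = (87)·263 + (-104)·220
So (-104)·220 ≡ 1 (mod 263), i.e. 220^(-1) ≡ -104 ≡ 159 (mod 263).
Check: 220 × 159 = 34980 ≡ 1 (mod 263)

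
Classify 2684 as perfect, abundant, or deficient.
deficient

Proper divisors of 2684: sum = 1 + 2 + 4 + 11 + 22 + 44 + 61 + 122 + 244 + 671 + 1342 = 2524
Since 2524 < 2684, 2684 is deficient.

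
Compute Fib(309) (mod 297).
254

Matrix identity: Q^n = [[F_(n+1), F_n], [F_n, F_(n-1)]] with Q = [[1,1],[1,0]].
n = 309 = 100110101₂. Square-and-multiply, entries mod 297:
Q^1 = [[1,1],[1,0]]
Q^2 = (Q^1)² = [[2,1],[1,1]]
Q^4 = (Q^2)² = [[5,3],[3,2]]
Q^9 = (Q^4)²·Q = [[55,34],[34,21]]
Q^19 = (Q^9)²·Q = [[231,23],[23,208]]
Q^38 = (Q^19)² = [[133,296],[296,134]]
Q^77 = (Q^38)²·Q = [[197,167],[167,30]]
Q^154 = (Q^77)² = [[170,190],[190,277]]
Q^309 = (Q^154)²·Q = [[242,254],[254,285]]
F_309 mod 297 = Q^309[0][1] = 254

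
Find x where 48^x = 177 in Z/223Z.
202

Baby-step giant-step with step n = ⌈√223⌉ = 15.
Baby steps 48^j mod 223 (j:value) for j=0..14: 0:1, 1:48, 2:74, 3:207, 4:124, 5:154, 6:33, 7:23, 8:212, 9:141, 10:78, 11:176, 12:197, 13:90, 14:83.
Giant-step multiplier: 48^(-15) ≡ 48^(222-15) = 48^207 ≡ 52 (mod 223).
Giant steps γ_i = 177·52^i mod 223: γ_0=177, γ_1=61, γ_2=50, γ_3=147, γ_4=62, γ_5=102, γ_6=175, γ_7=180, γ_8=217, γ_9=134, γ_10=55, γ_11=184, γ_12=202, γ_13=23 (in table at j=7).
x = i·n + j = 13·15 + 7 = 202.
Check: 48^202 ≡ 177 (mod 223).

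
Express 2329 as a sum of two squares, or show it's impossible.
5² + 48² (a=5, b=48)

Factorization: 2329 = 17 × 137
By Fermat: n is sum of two squares iff every prime p ≡ 3 (mod 4) appears to even power.
All primes ≡ 3 (mod 4) appear to even power.
Search a = 0, 1, 2, … for 2329 - a² a perfect square: first hit at a = 5: 2329 - 25 = 2304 = 48².
2329 = 5² + 48² = 25 + 2304 ✓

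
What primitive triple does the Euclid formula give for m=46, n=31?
(1155, 2852, 3077)

Euclid's formula: a = m² - n², b = 2mn, c = m² + n²
m = 46, n = 31
a = 46² - 31² = 2116 - 961 = 1155
b = 2 × 46 × 31 = 2852
c = 46² + 31² = 2116 + 961 = 3077
Verification: 1155² + 2852² = 1334025 + 8133904 = 9467929 = 3077² ✓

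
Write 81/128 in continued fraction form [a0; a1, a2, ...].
[0; 1, 1, 1, 2, 1, 1, 1, 1, 2]

Euclidean algorithm steps:
81 = 0 × 128 + 81
128 = 1 × 81 + 47
81 = 1 × 47 + 34
47 = 1 × 34 + 13
34 = 2 × 13 + 8
13 = 1 × 8 + 5
8 = 1 × 5 + 3
5 = 1 × 3 + 2
3 = 1 × 2 + 1
2 = 2 × 1 + 0
Continued fraction: [0; 1, 1, 1, 2, 1, 1, 1, 1, 2]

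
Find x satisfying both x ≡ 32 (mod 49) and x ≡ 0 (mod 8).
32

Using Chinese Remainder Theorem:
M = 49 × 8 = 392
M1 = 8, M2 = 49
y1 = 8^(-1) mod 49 = 43
y2 = 49^(-1) mod 8 = 1
x = (32×8×43 + 0×49×1) mod 392 = 32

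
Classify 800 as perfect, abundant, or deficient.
abundant

Proper divisors of 800: sum = 1 + 2 + 4 + 5 + 8 + 10 + 16 + 20 + ... + 100 + 160 + 200 + 400 (17 divisors) = 1153
Since 1153 > 800, 800 is abundant.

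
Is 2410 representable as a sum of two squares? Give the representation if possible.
3² + 49² (a=3, b=49)

Factorization: 2410 = 2 × 5 × 241
By Fermat: n is sum of two squares iff every prime p ≡ 3 (mod 4) appears to even power.
All primes ≡ 3 (mod 4) appear to even power.
Search a = 0, 1, 2, … for 2410 - a² a perfect square: first hit at a = 3: 2410 - 9 = 2401 = 49².
2410 = 3² + 49² = 9 + 2401 ✓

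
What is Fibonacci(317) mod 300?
197

Matrix identity: Q^n = [[F_(n+1), F_n], [F_n, F_(n-1)]] with Q = [[1,1],[1,0]].
n = 317 = 100111101₂. Square-and-multiply, entries mod 300:
Q^1 = [[1,1],[1,0]]
Q^2 = (Q^1)² = [[2,1],[1,1]]
Q^4 = (Q^2)² = [[5,3],[3,2]]
Q^9 = (Q^4)²·Q = [[55,34],[34,21]]
Q^19 = (Q^9)²·Q = [[165,281],[281,184]]
Q^39 = (Q^19)²·Q = [[255,286],[286,269]]
Q^79 = (Q^39)²·Q = [[285,121],[121,164]]
Q^158 = (Q^79)² = [[166,29],[29,137]]
Q^317 = (Q^158)²·Q = [[284,197],[197,87]]
F_317 mod 300 = Q^317[0][1] = 197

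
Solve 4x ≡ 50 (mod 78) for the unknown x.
x ≡ 32 (mod 39)

gcd(4, 78) = 2, which divides 50, so solutions exist.
Divide through by 2: 2x ≡ 25 (mod 39).
Find 2^(-1) mod 39 by the extended Euclidean algorithm:
39 = 19 × 2 + 1  ⟹  1 = (1)·39 + (-19)·2
So (-19)·2 ≡ 1 (mod 39), i.e. 2^(-1) ≡ -19 ≡ 20 (mod 39).
x ≡ 20 × 25 = 500 ≡ 32 (mod 39).
Check: 4 × 32 = 128 ≡ 50 (mod 78).
x ≡ 32 (mod 39), giving 2 solutions mod 78.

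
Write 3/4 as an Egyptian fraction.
1/2 + 1/4

Greedy algorithm:
3/4: ceiling(4/3) = 2, use 1/2
1/4: ceiling(4/1) = 4, use 1/4
Result: 3/4 = 1/2 + 1/4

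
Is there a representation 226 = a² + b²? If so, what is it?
1² + 15² (a=1, b=15)

Factorization: 226 = 2 × 113
By Fermat: n is sum of two squares iff every prime p ≡ 3 (mod 4) appears to even power.
All primes ≡ 3 (mod 4) appear to even power.
Search a = 0, 1, 2, … for 226 - a² a perfect square: first hit at a = 1: 226 - 1 = 225 = 15².
226 = 1² + 15² = 1 + 225 ✓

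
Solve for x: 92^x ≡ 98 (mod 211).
3

Baby-step giant-step with step n = ⌈√211⌉ = 15.
Baby steps 92^j mod 211 (j:value) for j=0..14: 0:1, 1:92, 2:24, 3:98, 4:154, 5:31, 6:109, 7:111, 8:84, 9:132, 10:117, 11:3, 12:65, 13:72, 14:83.
h = 98 is already in the table at j=3, so x = 3.
Check: 92^3 ≡ 98 (mod 211).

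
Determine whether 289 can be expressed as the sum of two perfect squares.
0² + 17² (a=0, b=17)

Factorization: 289 = 17^2
By Fermat: n is sum of two squares iff every prime p ≡ 3 (mod 4) appears to even power.
All primes ≡ 3 (mod 4) appear to even power.
Search a = 0, 1, 2, … for 289 - a² a perfect square: first hit at a = 0: 289 - 0 = 289 = 17².
289 = 0² + 17² = 0 + 289 ✓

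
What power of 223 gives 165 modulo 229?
12

Baby-step giant-step with step n = ⌈√229⌉ = 16.
Baby steps 223^j mod 229 (j:value) for j=0..15: 0:1, 1:223, 2:36, 3:13, 4:151, 5:10, 6:169, 7:131, 8:130, 9:136, 10:100, 11:87, 12:165, 13:155, 14:215, 15:84.
h = 165 is already in the table at j=12, so x = 12.
Check: 223^12 ≡ 165 (mod 229).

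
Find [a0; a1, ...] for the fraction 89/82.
[1; 11, 1, 2, 2]

Euclidean algorithm steps:
89 = 1 × 82 + 7
82 = 11 × 7 + 5
7 = 1 × 5 + 2
5 = 2 × 2 + 1
2 = 2 × 1 + 0
Continued fraction: [1; 11, 1, 2, 2]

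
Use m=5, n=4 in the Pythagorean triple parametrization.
(9, 40, 41)

Euclid's formula: a = m² - n², b = 2mn, c = m² + n²
m = 5, n = 4
a = 5² - 4² = 25 - 16 = 9
b = 2 × 5 × 4 = 40
c = 5² + 4² = 25 + 16 = 41
Verification: 9² + 40² = 81 + 1600 = 1681 = 41² ✓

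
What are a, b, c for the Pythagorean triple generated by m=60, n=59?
(119, 7080, 7081)

Euclid's formula: a = m² - n², b = 2mn, c = m² + n²
m = 60, n = 59
a = 60² - 59² = 3600 - 3481 = 119
b = 2 × 60 × 59 = 7080
c = 60² + 59² = 3600 + 3481 = 7081
Verification: 119² + 7080² = 14161 + 50126400 = 50140561 = 7081² ✓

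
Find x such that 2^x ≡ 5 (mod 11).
4

Baby-step giant-step with step n = ⌈√11⌉ = 4.
Baby steps 2^j mod 11 (j:value) for j=0..3: 0:1, 1:2, 2:4, 3:8.
Giant-step multiplier: 2^(-4) ≡ 2^(10-4) = 2^6 ≡ 9 (mod 11).
Giant steps γ_i = 5·9^i mod 11: γ_0=5, γ_1=1 (in table at j=0).
x = i·n + j = 1·4 + 0 = 4.
Check: 2^4 ≡ 5 (mod 11).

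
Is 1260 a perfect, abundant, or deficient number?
abundant

Proper divisors of 1260: sum = 1 + 2 + 3 + 4 + 5 + 6 + 7 + 9 + ... + 252 + 315 + 420 + 630 (35 divisors) = 3108
Since 3108 > 1260, 1260 is abundant.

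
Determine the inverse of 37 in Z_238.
193

gcd(37, 238) = 1, so the inverse exists.
Extended Euclidean algorithm on (238, 37):
238 = 6 × 37 + 16  ⟹  16 = (1)·238 + (-6)·37
37 = 2 × 16 + 5  ⟹  5 = (-2)·238 + (13)·37
16 = 3 × 5 + 1  ⟹  1 = (7)·238 + (-45)·37
So (-45)·37 ≡ 1 (mod 238), i.e. 37^(-1) ≡ -45 ≡ 193 (mod 238).
Check: 37 × 193 = 7141 ≡ 1 (mod 238)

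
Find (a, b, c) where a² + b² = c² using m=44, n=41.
(255, 3608, 3617)

Euclid's formula: a = m² - n², b = 2mn, c = m² + n²
m = 44, n = 41
a = 44² - 41² = 1936 - 1681 = 255
b = 2 × 44 × 41 = 3608
c = 44² + 41² = 1936 + 1681 = 3617
Verification: 255² + 3608² = 65025 + 13017664 = 13082689 = 3617² ✓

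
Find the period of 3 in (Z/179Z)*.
89

179 is prime, so ord(3) divides φ(179) = 178.
Divisors of 178: 1, 2, 89, 178.
Repeated squaring: 3^1 ≡ 3, 3^2 ≡ 9, 3^4 ≡ 81, 3^8 ≡ 117, 3^16 ≡ 85, 3^32 ≡ 65, 3^64 ≡ 108, 3^128 ≡ 29 (mod 179).
Test 3^d mod 179 for each divisor d in increasing order:
3^1 ≡ 3
3^2 ≡ 9
3^89 = 3^64·3^16·3^8·3^1 ≡ 1  ← first divisor giving 1
The order is 89.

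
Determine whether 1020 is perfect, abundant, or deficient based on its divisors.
abundant

Proper divisors of 1020: sum = 1 + 2 + 3 + 4 + 5 + 6 + 10 + 12 + ... + 204 + 255 + 340 + 510 (23 divisors) = 2004
Since 2004 > 1020, 1020 is abundant.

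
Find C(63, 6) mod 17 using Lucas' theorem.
6

Using Lucas' theorem:
Write n=63 and k=6 in base 17:
n in base 17: [3, 12]
k in base 17: [0, 6]
C(63,6) mod 17 = ∏ C(n_i, k_i) mod 17
Digit binomials (mod 17): C(3,0) = 1; C(12,6) = 924 ≡ 6
Product: 1 × 6 = 6 ≡ 6 (mod 17)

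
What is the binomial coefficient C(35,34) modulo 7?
0

Using Lucas' theorem:
Write n=35 and k=34 in base 7:
n in base 7: [5, 0]
k in base 7: [4, 6]
C(35,34) mod 7 = ∏ C(n_i, k_i) mod 7
Digit binomials (mod 7): C(5,4) = 5; C(0,6) = 0 (k_i > n_i)
Product: 5 × 0 = 0 ≡ 0 (mod 7)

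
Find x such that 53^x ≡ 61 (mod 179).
158

Baby-step giant-step with step n = ⌈√179⌉ = 14.
Baby steps 53^j mod 179 (j:value) for j=0..13: 0:1, 1:53, 2:124, 3:128, 4:161, 5:120, 6:95, 7:23, 8:145, 9:167, 10:80, 11:123, 12:75, 13:37.
Giant-step multiplier: 53^(-14) ≡ 53^(178-14) = 53^164 ≡ 67 (mod 179).
Giant steps γ_i = 61·67^i mod 179: γ_0=61, γ_1=149, γ_2=138, γ_3=117, γ_4=142, γ_5=27, γ_6=19, γ_7=20, γ_8=87, γ_9=101, γ_10=144, γ_11=161 (in table at j=4).
x = i·n + j = 11·14 + 4 = 158.
Check: 53^158 ≡ 61 (mod 179).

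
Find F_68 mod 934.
315

Matrix identity: Q^n = [[F_(n+1), F_n], [F_n, F_(n-1)]] with Q = [[1,1],[1,0]].
n = 68 = 1000100₂. Square-and-multiply, entries mod 934:
Q^1 = [[1,1],[1,0]]
Q^2 = (Q^1)² = [[2,1],[1,1]]
Q^4 = (Q^2)² = [[5,3],[3,2]]
Q^8 = (Q^4)² = [[34,21],[21,13]]
Q^17 = (Q^8)²·Q = [[716,663],[663,53]]
Q^34 = (Q^17)² = [[479,817],[817,596]]
Q^68 = (Q^34)² = [[290,315],[315,909]]
F_68 mod 934 = Q^68[0][1] = 315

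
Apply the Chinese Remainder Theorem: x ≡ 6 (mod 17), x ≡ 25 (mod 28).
193

Using Chinese Remainder Theorem:
M = 17 × 28 = 476
M1 = 28, M2 = 17
y1 = 28^(-1) mod 17 = 14
y2 = 17^(-1) mod 28 = 5
x = (6×28×14 + 25×17×5) mod 476 = 193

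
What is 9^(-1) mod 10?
9

gcd(9, 10) = 1, so the inverse exists.
Extended Euclidean algorithm on (10, 9):
10 = 1 × 9 + 1  ⟹  1 = (1)·10 + (-1)·9
So (-1)·9 ≡ 1 (mod 10), i.e. 9^(-1) ≡ -1 ≡ 9 (mod 10).
Check: 9 × 9 = 81 ≡ 1 (mod 10)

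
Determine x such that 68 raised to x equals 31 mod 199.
46

Baby-step giant-step with step n = ⌈√199⌉ = 15.
Baby steps 68^j mod 199 (j:value) for j=0..14: 0:1, 1:68, 2:47, 3:12, 4:20, 5:166, 6:144, 7:41, 8:2, 9:136, 10:94, 11:24, 12:40, 13:133, 14:89.
Giant-step multiplier: 68^(-15) ≡ 68^(198-15) = 68^183 ≡ 17 (mod 199).
Giant steps γ_i = 31·17^i mod 199: γ_0=31, γ_1=129, γ_2=4, γ_3=68 (in table at j=1).
x = i·n + j = 3·15 + 1 = 46.
Check: 68^46 ≡ 31 (mod 199).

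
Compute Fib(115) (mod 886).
801

Matrix identity: Q^n = [[F_(n+1), F_n], [F_n, F_(n-1)]] with Q = [[1,1],[1,0]].
n = 115 = 1110011₂. Square-and-multiply, entries mod 886:
Q^1 = [[1,1],[1,0]]
Q^3 = (Q^1)²·Q = [[3,2],[2,1]]
Q^7 = (Q^3)²·Q = [[21,13],[13,8]]
Q^14 = (Q^7)² = [[610,377],[377,233]]
Q^28 = (Q^14)² = [[349,623],[623,612]]
Q^57 = (Q^28)²·Q = [[247,480],[480,653]]
Q^115 = (Q^57)²·Q = [[433,801],[801,518]]
F_115 mod 886 = Q^115[0][1] = 801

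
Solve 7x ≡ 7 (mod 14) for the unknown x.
x ≡ 1 (mod 2)

gcd(7, 14) = 7, which divides 7, so solutions exist.
Divide through by 7: x ≡ 1 (mod 2).
The coefficient of x is now 1, so x ≡ 1 (mod 2).
Check: 7 × 1 = 7 ≡ 7 (mod 14).
x ≡ 1 (mod 2), giving 7 solutions mod 14.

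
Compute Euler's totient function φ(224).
96

224 = 2^5 × 7
φ(n) = n × ∏(1 - 1/p) for each prime p dividing n
φ(224) = 224 × (1 - 1/2) × (1 - 1/7) = 96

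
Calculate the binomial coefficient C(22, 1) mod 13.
9

Using Lucas' theorem:
Write n=22 and k=1 in base 13:
n in base 13: [1, 9]
k in base 13: [0, 1]
C(22,1) mod 13 = ∏ C(n_i, k_i) mod 13
Digit binomials (mod 13): C(1,0) = 1; C(9,1) = 9
Product: 1 × 9 = 9 ≡ 9 (mod 13)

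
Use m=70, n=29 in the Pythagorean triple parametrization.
(4059, 4060, 5741)

Euclid's formula: a = m² - n², b = 2mn, c = m² + n²
m = 70, n = 29
a = 70² - 29² = 4900 - 841 = 4059
b = 2 × 70 × 29 = 4060
c = 70² + 29² = 4900 + 841 = 5741
Verification: 4059² + 4060² = 16475481 + 16483600 = 32959081 = 5741² ✓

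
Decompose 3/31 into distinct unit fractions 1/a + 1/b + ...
1/11 + 1/171 + 1/58311

Greedy algorithm:
3/31: ceiling(31/3) = 11, use 1/11
2/341: ceiling(341/2) = 171, use 1/171
1/58311: ceiling(58311/1) = 58311, use 1/58311
Result: 3/31 = 1/11 + 1/171 + 1/58311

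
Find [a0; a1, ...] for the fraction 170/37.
[4; 1, 1, 2, 7]

Euclidean algorithm steps:
170 = 4 × 37 + 22
37 = 1 × 22 + 15
22 = 1 × 15 + 7
15 = 2 × 7 + 1
7 = 7 × 1 + 0
Continued fraction: [4; 1, 1, 2, 7]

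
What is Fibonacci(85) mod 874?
43

Matrix identity: Q^n = [[F_(n+1), F_n], [F_n, F_(n-1)]] with Q = [[1,1],[1,0]].
n = 85 = 1010101₂. Square-and-multiply, entries mod 874:
Q^1 = [[1,1],[1,0]]
Q^2 = (Q^1)² = [[2,1],[1,1]]
Q^5 = (Q^2)²·Q = [[8,5],[5,3]]
Q^10 = (Q^5)² = [[89,55],[55,34]]
Q^21 = (Q^10)²·Q = [[231,458],[458,647]]
Q^42 = (Q^21)² = [[51,84],[84,841]]
Q^85 = (Q^42)²·Q = [[681,43],[43,638]]
F_85 mod 874 = Q^85[0][1] = 43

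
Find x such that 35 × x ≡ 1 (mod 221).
120

gcd(35, 221) = 1, so the inverse exists.
Extended Euclidean algorithm on (221, 35):
221 = 6 × 35 + 11  ⟹  11 = (1)·221 + (-6)·35
35 = 3 × 11 + 2  ⟹  2 = (-3)·221 + (19)·35
11 = 5 × 2 + 1  ⟹  1 = (16)·221 + (-101)·35
So (-101)·35 ≡ 1 (mod 221), i.e. 35^(-1) ≡ -101 ≡ 120 (mod 221).
Check: 35 × 120 = 4200 ≡ 1 (mod 221)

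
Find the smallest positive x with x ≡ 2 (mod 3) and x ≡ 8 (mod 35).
8

Using Chinese Remainder Theorem:
M = 3 × 35 = 105
M1 = 35, M2 = 3
y1 = 35^(-1) mod 3 = 2
y2 = 3^(-1) mod 35 = 12
x = (2×35×2 + 8×3×12) mod 105 = 8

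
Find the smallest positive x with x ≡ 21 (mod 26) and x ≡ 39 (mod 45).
489

Using Chinese Remainder Theorem:
M = 26 × 45 = 1170
M1 = 45, M2 = 26
y1 = 45^(-1) mod 26 = 11
y2 = 26^(-1) mod 45 = 26
x = (21×45×11 + 39×26×26) mod 1170 = 489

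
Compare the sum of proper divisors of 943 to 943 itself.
deficient

Proper divisors of 943: sum = 1 + 23 + 41 = 65
Since 65 < 943, 943 is deficient.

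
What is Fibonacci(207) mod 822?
274

Matrix identity: Q^n = [[F_(n+1), F_n], [F_n, F_(n-1)]] with Q = [[1,1],[1,0]].
n = 207 = 11001111₂. Square-and-multiply, entries mod 822:
Q^1 = [[1,1],[1,0]]
Q^3 = (Q^1)²·Q = [[3,2],[2,1]]
Q^6 = (Q^3)² = [[13,8],[8,5]]
Q^12 = (Q^6)² = [[233,144],[144,89]]
Q^25 = (Q^12)²·Q = [[559,223],[223,336]]
Q^51 = (Q^25)²·Q = [[369,530],[530,661]]
Q^103 = (Q^51)²·Q = [[399,307],[307,92]]
Q^207 = (Q^103)²·Q = [[585,274],[274,311]]
F_207 mod 822 = Q^207[0][1] = 274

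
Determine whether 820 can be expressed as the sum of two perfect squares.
6² + 28² (a=6, b=28)

Factorization: 820 = 2^2 × 5 × 41
By Fermat: n is sum of two squares iff every prime p ≡ 3 (mod 4) appears to even power.
All primes ≡ 3 (mod 4) appear to even power.
Search a = 0, 1, 2, … for 820 - a² a perfect square: first hit at a = 6: 820 - 36 = 784 = 28².
820 = 6² + 28² = 36 + 784 ✓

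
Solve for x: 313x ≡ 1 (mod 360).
337

gcd(313, 360) = 1, so the inverse exists.
Extended Euclidean algorithm on (360, 313):
360 = 1 × 313 + 47  ⟹  47 = (1)·360 + (-1)·313
313 = 6 × 47 + 31  ⟹  31 = (-6)·360 + (7)·313
47 = 1 × 31 + 16  ⟹  16 = (7)·360 + (-8)·313
31 = 1 × 16 + 15  ⟹  15 = (-13)·360 + (15)·313
16 = 1 × 15 + 1  ⟹  1 = (20)·360 + (-23)·313
So (-23)·313 ≡ 1 (mod 360), i.e. 313^(-1) ≡ -23 ≡ 337 (mod 360).
Check: 313 × 337 = 105481 ≡ 1 (mod 360)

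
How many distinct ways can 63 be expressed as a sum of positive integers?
1505499

p(n) counts ways to write n as a sum of positive integers (order ignored).
Euler's pentagonal recurrence: p(k) = p(k-1) + p(k-2) - p(k-5) - p(k-7) + p(k-12) + p(k-15) - ... (offsets j(3j∓1)/2, signs ++--, p(0)=1, p(<0)=0).
DP table for k = 0..62: p(0)=1, p(1)=1, p(2)=2, p(3)=3, p(4)=5, p(5)=7, p(6)=11, p(7)=15, p(8)=22, p(9)=30, p(10)=42, p(11)=56, p(12)=77, p(13)=101, p(14)=135, p(15)=176, p(16)=231, p(17)=297, p(18)=385, p(19)=490, p(20)=627, p(21)=792, p(22)=1002, p(23)=1255, p(24)=1575, p(25)=1958, p(26)=2436, p(27)=3010, p(28)=3718, p(29)=4565, p(30)=5604, p(31)=6842, p(32)=8349, p(33)=10143, p(34)=12310, p(35)=14883, p(36)=17977, p(37)=21637, p(38)=26015, p(39)=31185, p(40)=37338, p(41)=44583, p(42)=53174, p(43)=63261, p(44)=75175, p(45)=89134, p(46)=105558, p(47)=124754, p(48)=147273, p(49)=173525, p(50)=204226, p(51)=239943, p(52)=281589, p(53)=329931, p(54)=386155, p(55)=451276, p(56)=526823, p(57)=614154, p(58)=715220, p(59)=831820, p(60)=966467, p(61)=1121505, p(62)=1300156.
Final step: p(63) = p(62) + p(61) - p(58) - p(56) + p(51) + p(48) - p(41) - p(37) + p(28) + p(23) - p(12) - p(6)
= 1300156 + 1121505 - 715220 - 526823 + 239943 + 147273 - 44583 - 21637 + 3718 + 1255 - 77 - 11
= 1505499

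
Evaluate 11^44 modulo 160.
81

Repeated squaring. Binary of 44 = 101100.
11^1 ≡ 11 (mod 160); 11^2 ≡ 121 (mod 160); 11^4 ≡ 81 (mod 160); 11^8 ≡ 1 (mod 160); 11^16 ≡ 1 (mod 160); 11^32 ≡ 1 (mod 160)
11^44 = 11^4 × 11^8 × 11^32 ≡ 81 (mod 160)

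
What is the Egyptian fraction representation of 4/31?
1/8 + 1/248

Greedy algorithm:
4/31: ceiling(31/4) = 8, use 1/8
1/248: ceiling(248/1) = 248, use 1/248
Result: 4/31 = 1/8 + 1/248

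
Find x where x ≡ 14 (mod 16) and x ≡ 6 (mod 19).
158

Using Chinese Remainder Theorem:
M = 16 × 19 = 304
M1 = 19, M2 = 16
y1 = 19^(-1) mod 16 = 11
y2 = 16^(-1) mod 19 = 6
x = (14×19×11 + 6×16×6) mod 304 = 158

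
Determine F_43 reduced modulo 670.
417

Matrix identity: Q^n = [[F_(n+1), F_n], [F_n, F_(n-1)]] with Q = [[1,1],[1,0]].
n = 43 = 101011₂. Square-and-multiply, entries mod 670:
Q^1 = [[1,1],[1,0]]
Q^2 = (Q^1)² = [[2,1],[1,1]]
Q^5 = (Q^2)²·Q = [[8,5],[5,3]]
Q^10 = (Q^5)² = [[89,55],[55,34]]
Q^21 = (Q^10)²·Q = [[291,226],[226,65]]
Q^43 = (Q^21)²·Q = [[473,417],[417,56]]
F_43 mod 670 = Q^43[0][1] = 417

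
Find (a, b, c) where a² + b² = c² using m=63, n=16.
(3713, 2016, 4225)

Euclid's formula: a = m² - n², b = 2mn, c = m² + n²
m = 63, n = 16
a = 63² - 16² = 3969 - 256 = 3713
b = 2 × 63 × 16 = 2016
c = 63² + 16² = 3969 + 256 = 4225
Verification: 3713² + 2016² = 13786369 + 4064256 = 17850625 = 4225² ✓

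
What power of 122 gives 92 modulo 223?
67

Baby-step giant-step with step n = ⌈√223⌉ = 15.
Baby steps 122^j mod 223 (j:value) for j=0..14: 0:1, 1:122, 2:166, 3:182, 4:127, 5:107, 6:120, 7:145, 8:73, 9:209, 10:76, 11:129, 12:128, 13:6, 14:63.
Giant-step multiplier: 122^(-15) ≡ 122^(222-15) = 122^207 ≡ 208 (mod 223).
Giant steps γ_i = 92·208^i mod 223: γ_0=92, γ_1=181, γ_2=184, γ_3=139, γ_4=145 (in table at j=7).
x = i·n + j = 4·15 + 7 = 67.
Check: 122^67 ≡ 92 (mod 223).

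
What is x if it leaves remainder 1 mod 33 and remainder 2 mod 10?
232

Using Chinese Remainder Theorem:
M = 33 × 10 = 330
M1 = 10, M2 = 33
y1 = 10^(-1) mod 33 = 10
y2 = 33^(-1) mod 10 = 7
x = (1×10×10 + 2×33×7) mod 330 = 232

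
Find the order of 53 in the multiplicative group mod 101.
100

101 is prime, so ord(53) divides φ(101) = 100.
Divisors of 100: 1, 2, 4, 5, 10, 20, 25, 50, 100.
Repeated squaring: 53^1 ≡ 53, 53^2 ≡ 82, 53^4 ≡ 58, 53^8 ≡ 31, 53^16 ≡ 52, 53^32 ≡ 78, 53^64 ≡ 24 (mod 101).
Test 53^d mod 101 for each divisor d in increasing order:
53^1 ≡ 53
53^2 ≡ 82
53^4 ≡ 58
53^5 = 53^4·53^1 ≡ 44
53^10 = 53^8·53^2 ≡ 17
53^20 = 53^16·53^4 ≡ 87
53^25 = 53^16·53^8·53^1 ≡ 91
53^50 = 53^32·53^16·53^2 ≡ 100
53^100 = 53^64·53^32·53^4 ≡ 1  ← first divisor giving 1
The order is 100.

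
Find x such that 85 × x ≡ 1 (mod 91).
15

gcd(85, 91) = 1, so the inverse exists.
Extended Euclidean algorithm on (91, 85):
91 = 1 × 85 + 6  ⟹  6 = (1)·91 + (-1)·85
85 = 14 × 6 + 1  ⟹  1 = (-14)·91 + (15)·85
So (15)·85 ≡ 1 (mod 91), i.e. 85^(-1) ≡ 15 (mod 91).
Check: 85 × 15 = 1275 ≡ 1 (mod 91)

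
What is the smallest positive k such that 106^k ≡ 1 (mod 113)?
7

113 is prime, so ord(106) divides φ(113) = 112.
Divisors of 112: 1, 2, 4, 7, 8, 14, 16, 28, 56, 112.
Repeated squaring: 106^1 ≡ 106, 106^2 ≡ 49, 106^4 ≡ 28, 106^8 ≡ 106, 106^16 ≡ 49, 106^32 ≡ 28, 106^64 ≡ 106 (mod 113).
Test 106^d mod 113 for each divisor d in increasing order:
106^1 ≡ 106
106^2 ≡ 49
106^4 ≡ 28
106^7 = 106^4·106^2·106^1 ≡ 1  ← first divisor giving 1
The order is 7.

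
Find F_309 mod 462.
320

Matrix identity: Q^n = [[F_(n+1), F_n], [F_n, F_(n-1)]] with Q = [[1,1],[1,0]].
n = 309 = 100110101₂. Square-and-multiply, entries mod 462:
Q^1 = [[1,1],[1,0]]
Q^2 = (Q^1)² = [[2,1],[1,1]]
Q^4 = (Q^2)² = [[5,3],[3,2]]
Q^9 = (Q^4)²·Q = [[55,34],[34,21]]
Q^19 = (Q^9)²·Q = [[297,23],[23,274]]
Q^38 = (Q^19)² = [[34,197],[197,299]]
Q^77 = (Q^38)²·Q = [[230,233],[233,459]]
Q^154 = (Q^77)² = [[5,223],[223,244]]
Q^309 = (Q^154)²·Q = [[407,320],[320,87]]
F_309 mod 462 = Q^309[0][1] = 320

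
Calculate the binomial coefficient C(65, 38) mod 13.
0

Using Lucas' theorem:
Write n=65 and k=38 in base 13:
n in base 13: [5, 0]
k in base 13: [2, 12]
C(65,38) mod 13 = ∏ C(n_i, k_i) mod 13
Digit binomials (mod 13): C(5,2) = 10; C(0,12) = 0 (k_i > n_i)
Product: 10 × 0 = 0 ≡ 0 (mod 13)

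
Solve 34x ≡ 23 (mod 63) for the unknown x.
x ≡ 47 (mod 63)

gcd(34, 63) = 1, which divides 23, so solutions exist.
Find 34^(-1) mod 63 by the extended Euclidean algorithm:
63 = 1 × 34 + 29  ⟹  29 = (1)·63 + (-1)·34
34 = 1 × 29 + 5  ⟹  5 = (-1)·63 + (2)·34
29 = 5 × 5 + 4  ⟹  4 = (6)·63 + (-11)·34
5 = 1 × 4 + 1  ⟹  1 = (-7)·63 + (13)·34
So (13)·34 ≡ 1 (mod 63), i.e. 34^(-1) ≡ 13 (mod 63).
x ≡ 13 × 23 = 299 ≡ 47 (mod 63).
Check: 34 × 47 = 1598 ≡ 23 (mod 63).
Unique solution: x ≡ 47 (mod 63)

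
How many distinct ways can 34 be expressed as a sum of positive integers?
12310

p(n) counts ways to write n as a sum of positive integers (order ignored).
Euler's pentagonal recurrence: p(k) = p(k-1) + p(k-2) - p(k-5) - p(k-7) + p(k-12) + p(k-15) - ... (offsets j(3j∓1)/2, signs ++--, p(0)=1, p(<0)=0).
DP table for k = 0..33: p(0)=1, p(1)=1, p(2)=2, p(3)=3, p(4)=5, p(5)=7, p(6)=11, p(7)=15, p(8)=22, p(9)=30, p(10)=42, p(11)=56, p(12)=77, p(13)=101, p(14)=135, p(15)=176, p(16)=231, p(17)=297, p(18)=385, p(19)=490, p(20)=627, p(21)=792, p(22)=1002, p(23)=1255, p(24)=1575, p(25)=1958, p(26)=2436, p(27)=3010, p(28)=3718, p(29)=4565, p(30)=5604, p(31)=6842, p(32)=8349, p(33)=10143.
Final step: p(34) = p(33) + p(32) - p(29) - p(27) + p(22) + p(19) - p(12) - p(8)
= 10143 + 8349 - 4565 - 3010 + 1002 + 490 - 77 - 22
= 12310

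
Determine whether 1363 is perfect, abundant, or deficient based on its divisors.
deficient

Proper divisors of 1363: sum = 1 + 29 + 47 = 77
Since 77 < 1363, 1363 is deficient.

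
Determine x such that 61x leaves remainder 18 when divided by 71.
x ≡ 55 (mod 71)

gcd(61, 71) = 1, which divides 18, so solutions exist.
Find 61^(-1) mod 71 by the extended Euclidean algorithm:
71 = 1 × 61 + 10  ⟹  10 = (1)·71 + (-1)·61
61 = 6 × 10 + 1  ⟹  1 = (-6)·71 + (7)·61
So (7)·61 ≡ 1 (mod 71), i.e. 61^(-1) ≡ 7 (mod 71).
x ≡ 7 × 18 = 126 ≡ 55 (mod 71).
Check: 61 × 55 = 3355 ≡ 18 (mod 71).
Unique solution: x ≡ 55 (mod 71)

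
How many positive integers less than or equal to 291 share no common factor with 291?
192

291 = 3 × 97
φ(n) = n × ∏(1 - 1/p) for each prime p dividing n
φ(291) = 291 × (1 - 1/3) × (1 - 1/97) = 192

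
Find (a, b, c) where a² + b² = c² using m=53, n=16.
(2553, 1696, 3065)

Euclid's formula: a = m² - n², b = 2mn, c = m² + n²
m = 53, n = 16
a = 53² - 16² = 2809 - 256 = 2553
b = 2 × 53 × 16 = 1696
c = 53² + 16² = 2809 + 256 = 3065
Verification: 2553² + 1696² = 6517809 + 2876416 = 9394225 = 3065² ✓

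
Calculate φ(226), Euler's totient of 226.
112

226 = 2 × 113
φ(n) = n × ∏(1 - 1/p) for each prime p dividing n
φ(226) = 226 × (1 - 1/2) × (1 - 1/113) = 112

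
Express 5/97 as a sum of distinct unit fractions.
1/20 + 1/647 + 1/1255180

Greedy algorithm:
5/97: ceiling(97/5) = 20, use 1/20
3/1940: ceiling(1940/3) = 647, use 1/647
1/1255180: ceiling(1255180/1) = 1255180, use 1/1255180
Result: 5/97 = 1/20 + 1/647 + 1/1255180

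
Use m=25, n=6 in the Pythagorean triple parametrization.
(589, 300, 661)

Euclid's formula: a = m² - n², b = 2mn, c = m² + n²
m = 25, n = 6
a = 25² - 6² = 625 - 36 = 589
b = 2 × 25 × 6 = 300
c = 25² + 6² = 625 + 36 = 661
Verification: 589² + 300² = 346921 + 90000 = 436921 = 661² ✓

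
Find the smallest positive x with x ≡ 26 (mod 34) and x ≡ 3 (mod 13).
94

Using Chinese Remainder Theorem:
M = 34 × 13 = 442
M1 = 13, M2 = 34
y1 = 13^(-1) mod 34 = 21
y2 = 34^(-1) mod 13 = 5
x = (26×13×21 + 3×34×5) mod 442 = 94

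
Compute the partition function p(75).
8118264

p(n) counts ways to write n as a sum of positive integers (order ignored).
Euler's pentagonal recurrence: p(k) = p(k-1) + p(k-2) - p(k-5) - p(k-7) + p(k-12) + p(k-15) - ... (offsets j(3j∓1)/2, signs ++--, p(0)=1, p(<0)=0).
DP table for k = 0..74: p(0)=1, p(1)=1, p(2)=2, p(3)=3, p(4)=5, p(5)=7, p(6)=11, p(7)=15, p(8)=22, p(9)=30, p(10)=42, p(11)=56, p(12)=77, p(13)=101, p(14)=135, p(15)=176, p(16)=231, p(17)=297, p(18)=385, p(19)=490, p(20)=627, p(21)=792, p(22)=1002, p(23)=1255, p(24)=1575, p(25)=1958, p(26)=2436, p(27)=3010, p(28)=3718, p(29)=4565, p(30)=5604, p(31)=6842, p(32)=8349, p(33)=10143, p(34)=12310, p(35)=14883, p(36)=17977, p(37)=21637, p(38)=26015, p(39)=31185, p(40)=37338, p(41)=44583, p(42)=53174, p(43)=63261, p(44)=75175, p(45)=89134, p(46)=105558, p(47)=124754, p(48)=147273, p(49)=173525, p(50)=204226, p(51)=239943, p(52)=281589, p(53)=329931, p(54)=386155, p(55)=451276, p(56)=526823, p(57)=614154, p(58)=715220, p(59)=831820, p(60)=966467, p(61)=1121505, p(62)=1300156, p(63)=1505499, p(64)=1741630, p(65)=2012558, p(66)=2323520, p(67)=2679689, p(68)=3087735, p(69)=3554345, p(70)=4087968, p(71)=4697205, p(72)=5392783, p(73)=6185689, p(74)=7089500.
Final step: p(75) = p(74) + p(73) - p(70) - p(68) + p(63) + p(60) - p(53) - p(49) + p(40) + p(35) - p(24) - p(18) + p(5)
= 7089500 + 6185689 - 4087968 - 3087735 + 1505499 + 966467 - 329931 - 173525 + 37338 + 14883 - 1575 - 385 + 7
= 8118264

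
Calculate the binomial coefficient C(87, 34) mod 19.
0

Using Lucas' theorem:
Write n=87 and k=34 in base 19:
n in base 19: [4, 11]
k in base 19: [1, 15]
C(87,34) mod 19 = ∏ C(n_i, k_i) mod 19
Digit binomials (mod 19): C(4,1) = 4; C(11,15) = 0 (k_i > n_i)
Product: 4 × 0 = 0 ≡ 0 (mod 19)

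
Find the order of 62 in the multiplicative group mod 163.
81

163 is prime, so ord(62) divides φ(163) = 162.
Divisors of 162: 1, 2, 3, 6, 9, 18, 27, 54, 81, 162.
Repeated squaring: 62^1 ≡ 62, 62^2 ≡ 95, 62^4 ≡ 60, 62^8 ≡ 14, 62^16 ≡ 33, 62^32 ≡ 111, 62^64 ≡ 96, 62^128 ≡ 88 (mod 163).
Test 62^d mod 163 for each divisor d in increasing order:
62^1 ≡ 62
62^2 ≡ 95
62^3 = 62^2·62^1 ≡ 22
62^6 = 62^4·62^2 ≡ 158
62^9 = 62^8·62^1 ≡ 53
62^18 = 62^16·62^2 ≡ 38
62^27 = 62^16·62^8·62^2·62^1 ≡ 58
62^54 = 62^32·62^16·62^4·62^2 ≡ 104
62^81 = 62^64·62^16·62^1 ≡ 1  ← first divisor giving 1
The order is 81.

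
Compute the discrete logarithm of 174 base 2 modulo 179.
49

Baby-step giant-step with step n = ⌈√179⌉ = 14.
Baby steps 2^j mod 179 (j:value) for j=0..13: 0:1, 1:2, 2:4, 3:8, 4:16, 5:32, 6:64, 7:128, 8:77, 9:154, 10:129, 11:79, 12:158, 13:137.
Giant-step multiplier: 2^(-14) ≡ 2^(178-14) = 2^164 ≡ 49 (mod 179).
Giant steps γ_i = 174·49^i mod 179: γ_0=174, γ_1=113, γ_2=167, γ_3=128 (in table at j=7).
x = i·n + j = 3·14 + 7 = 49.
Check: 2^49 ≡ 174 (mod 179).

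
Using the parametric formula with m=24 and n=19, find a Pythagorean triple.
(215, 912, 937)

Euclid's formula: a = m² - n², b = 2mn, c = m² + n²
m = 24, n = 19
a = 24² - 19² = 576 - 361 = 215
b = 2 × 24 × 19 = 912
c = 24² + 19² = 576 + 361 = 937
Verification: 215² + 912² = 46225 + 831744 = 877969 = 937² ✓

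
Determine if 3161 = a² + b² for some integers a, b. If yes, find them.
5² + 56² (a=5, b=56)

Factorization: 3161 = 29 × 109
By Fermat: n is sum of two squares iff every prime p ≡ 3 (mod 4) appears to even power.
All primes ≡ 3 (mod 4) appear to even power.
Search a = 0, 1, 2, … for 3161 - a² a perfect square: first hit at a = 5: 3161 - 25 = 3136 = 56².
3161 = 5² + 56² = 25 + 3136 ✓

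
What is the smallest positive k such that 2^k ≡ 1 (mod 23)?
11

23 is prime, so ord(2) divides φ(23) = 22.
Divisors of 22: 1, 2, 11, 22.
Repeated squaring: 2^1 ≡ 2, 2^2 ≡ 4, 2^4 ≡ 16, 2^8 ≡ 3, 2^16 ≡ 9 (mod 23).
Test 2^d mod 23 for each divisor d in increasing order:
2^1 ≡ 2
2^2 ≡ 4
2^11 = 2^8·2^2·2^1 ≡ 1  ← first divisor giving 1
The order is 11.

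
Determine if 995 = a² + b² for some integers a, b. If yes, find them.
Not possible

Factorization: 995 = 5 × 199
By Fermat: n is sum of two squares iff every prime p ≡ 3 (mod 4) appears to even power.
Prime(s) ≡ 3 (mod 4) with odd exponent: [(199, 1)]
Therefore 995 cannot be expressed as a² + b².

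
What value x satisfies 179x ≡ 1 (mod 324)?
143

gcd(179, 324) = 1, so the inverse exists.
Extended Euclidean algorithm on (324, 179):
324 = 1 × 179 + 145  ⟹  145 = (1)·324 + (-1)·179
179 = 1 × 145 + 34  ⟹  34 = (-1)·324 + (2)·179
145 = 4 × 34 + 9  ⟹  9 = (5)·324 + (-9)·179
34 = 3 × 9 + 7  ⟹  7 = (-16)·324 + (29)·179
9 = 1 × 7 + 2  ⟹  2 = (21)·324 + (-38)·179
7 = 3 × 2 + 1  ⟹  1 = (-79)·324 + (143)·179
So (143)·179 ≡ 1 (mod 324), i.e. 179^(-1) ≡ 143 (mod 324).
Check: 179 × 143 = 25597 ≡ 1 (mod 324)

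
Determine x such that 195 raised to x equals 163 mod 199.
185

Baby-step giant-step with step n = ⌈√199⌉ = 15.
Baby steps 195^j mod 199 (j:value) for j=0..14: 0:1, 1:195, 2:16, 3:135, 4:57, 5:170, 6:116, 7:133, 8:65, 9:138, 10:45, 11:19, 12:123, 13:105, 14:177.
Giant-step multiplier: 195^(-15) ≡ 195^(198-15) = 195^183 ≡ 147 (mod 199).
Giant steps γ_i = 163·147^i mod 199: γ_0=163, γ_1=81, γ_2=166, γ_3=124, γ_4=119, γ_5=180, γ_6=192, γ_7=165, γ_8=176, γ_9=2, γ_10=95, γ_11=35, γ_12=170 (in table at j=5).
x = i·n + j = 12·15 + 5 = 185.
Check: 195^185 ≡ 163 (mod 199).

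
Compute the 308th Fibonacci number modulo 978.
81

Matrix identity: Q^n = [[F_(n+1), F_n], [F_n, F_(n-1)]] with Q = [[1,1],[1,0]].
n = 308 = 100110100₂. Square-and-multiply, entries mod 978:
Q^1 = [[1,1],[1,0]]
Q^2 = (Q^1)² = [[2,1],[1,1]]
Q^4 = (Q^2)² = [[5,3],[3,2]]
Q^9 = (Q^4)²·Q = [[55,34],[34,21]]
Q^19 = (Q^9)²·Q = [[897,269],[269,628]]
Q^38 = (Q^19)² = [[682,443],[443,239]]
Q^77 = (Q^38)²·Q = [[422,245],[245,177]]
Q^154 = (Q^77)² = [[455,55],[55,400]]
Q^308 = (Q^154)² = [[758,81],[81,677]]
F_308 mod 978 = Q^308[0][1] = 81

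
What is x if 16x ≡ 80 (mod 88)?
x ≡ 5 (mod 11)

gcd(16, 88) = 8, which divides 80, so solutions exist.
Divide through by 8: 2x ≡ 10 (mod 11).
Find 2^(-1) mod 11 by the extended Euclidean algorithm:
11 = 5 × 2 + 1  ⟹  1 = (1)·11 + (-5)·2
So (-5)·2 ≡ 1 (mod 11), i.e. 2^(-1) ≡ -5 ≡ 6 (mod 11).
x ≡ 6 × 10 = 60 ≡ 5 (mod 11).
Check: 16 × 5 = 80 ≡ 80 (mod 88).
x ≡ 5 (mod 11), giving 8 solutions mod 88.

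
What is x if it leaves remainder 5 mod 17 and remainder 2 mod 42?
464

Using Chinese Remainder Theorem:
M = 17 × 42 = 714
M1 = 42, M2 = 17
y1 = 42^(-1) mod 17 = 15
y2 = 17^(-1) mod 42 = 5
x = (5×42×15 + 2×17×5) mod 714 = 464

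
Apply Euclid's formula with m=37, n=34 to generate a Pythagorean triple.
(213, 2516, 2525)

Euclid's formula: a = m² - n², b = 2mn, c = m² + n²
m = 37, n = 34
a = 37² - 34² = 1369 - 1156 = 213
b = 2 × 37 × 34 = 2516
c = 37² + 34² = 1369 + 1156 = 2525
Verification: 213² + 2516² = 45369 + 6330256 = 6375625 = 2525² ✓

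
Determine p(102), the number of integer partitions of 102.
241265379

p(n) counts ways to write n as a sum of positive integers (order ignored).
Euler's pentagonal recurrence: p(k) = p(k-1) + p(k-2) - p(k-5) - p(k-7) + p(k-12) + p(k-15) - ... (offsets j(3j∓1)/2, signs ++--, p(0)=1, p(<0)=0).
DP table for k = 0..101: p(0)=1, p(1)=1, p(2)=2, p(3)=3, p(4)=5, p(5)=7, p(6)=11, p(7)=15, p(8)=22, p(9)=30, p(10)=42, p(11)=56, p(12)=77, p(13)=101, p(14)=135, p(15)=176, p(16)=231, p(17)=297, p(18)=385, p(19)=490, p(20)=627, p(21)=792, p(22)=1002, p(23)=1255, p(24)=1575, p(25)=1958, p(26)=2436, p(27)=3010, p(28)=3718, p(29)=4565, p(30)=5604, p(31)=6842, p(32)=8349, p(33)=10143, p(34)=12310, p(35)=14883, p(36)=17977, p(37)=21637, p(38)=26015, p(39)=31185, p(40)=37338, p(41)=44583, p(42)=53174, p(43)=63261, p(44)=75175, p(45)=89134, p(46)=105558, p(47)=124754, p(48)=147273, p(49)=173525, p(50)=204226, p(51)=239943, p(52)=281589, p(53)=329931, p(54)=386155, p(55)=451276, p(56)=526823, p(57)=614154, p(58)=715220, p(59)=831820, p(60)=966467, p(61)=1121505, p(62)=1300156, p(63)=1505499, p(64)=1741630, p(65)=2012558, p(66)=2323520, p(67)=2679689, p(68)=3087735, p(69)=3554345, p(70)=4087968, p(71)=4697205, p(72)=5392783, p(73)=6185689, p(74)=7089500, p(75)=8118264, p(76)=9289091, p(77)=10619863, p(78)=12132164, p(79)=13848650, p(80)=15796476, p(81)=18004327, p(82)=20506255, p(83)=23338469, p(84)=26543660, p(85)=30167357, p(86)=34262962, p(87)=38887673, p(88)=44108109, p(89)=49995925, p(90)=56634173, p(91)=64112359, p(92)=72533807, p(93)=82010177, p(94)=92669720, p(95)=104651419, p(96)=118114304, p(97)=133230930, p(98)=150198136, p(99)=169229875, p(100)=190569292, p(101)=214481126.
Final step: p(102) = p(101) + p(100) - p(97) - p(95) + p(90) + p(87) - p(80) - p(76) + p(67) + p(62) - p(51) - p(45) + p(32) + p(25) - p(10) - p(2)
= 214481126 + 190569292 - 133230930 - 104651419 + 56634173 + 38887673 - 15796476 - 9289091 + 2679689 + 1300156 - 239943 - 89134 + 8349 + 1958 - 42 - 2
= 241265379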